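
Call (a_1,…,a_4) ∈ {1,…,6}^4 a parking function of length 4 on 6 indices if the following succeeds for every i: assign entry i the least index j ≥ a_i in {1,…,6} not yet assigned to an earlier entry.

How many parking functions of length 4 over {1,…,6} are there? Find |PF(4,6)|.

|PF(4,6)| = (7−4)·7^(4−1) = 3×343 = 1029
Check (2,2,1,4) → sorted (1,2,2,4): b_i ≤ 2+i ∀i, a PF.

1029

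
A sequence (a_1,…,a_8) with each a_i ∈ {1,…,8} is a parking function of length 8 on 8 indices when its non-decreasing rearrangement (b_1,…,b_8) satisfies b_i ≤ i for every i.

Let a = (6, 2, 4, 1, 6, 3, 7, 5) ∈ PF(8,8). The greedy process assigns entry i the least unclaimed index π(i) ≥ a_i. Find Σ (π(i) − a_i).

2

Σπ = 8·9/2 = 36 (π permutes [8]); Σa = 6+2+4+1+6+3+7+5 = 34; disp = 36−34 = 2.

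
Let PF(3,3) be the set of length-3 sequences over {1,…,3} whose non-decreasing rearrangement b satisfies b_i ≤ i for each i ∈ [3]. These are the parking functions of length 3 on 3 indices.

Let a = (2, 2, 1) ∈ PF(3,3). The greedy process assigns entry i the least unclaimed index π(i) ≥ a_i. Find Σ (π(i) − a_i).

1

Σπ = 6 ({1..3} each once); Σa = 2+2+1 = 5; disp = 6−5 = 1.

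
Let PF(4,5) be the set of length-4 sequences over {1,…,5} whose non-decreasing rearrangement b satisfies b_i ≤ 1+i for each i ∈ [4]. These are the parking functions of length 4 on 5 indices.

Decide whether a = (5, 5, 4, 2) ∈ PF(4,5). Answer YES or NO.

NO

Sorted: b = (2, 4, 5, 5).
  b_1=2 ≤ 2
  b_2=4 > 3
  fails at i=2 ⇒ NO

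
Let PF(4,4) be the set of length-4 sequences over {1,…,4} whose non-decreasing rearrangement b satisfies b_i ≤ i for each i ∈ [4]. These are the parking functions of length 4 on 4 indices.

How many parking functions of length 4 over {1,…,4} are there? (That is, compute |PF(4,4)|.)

#PF = 1·5^3 = 1 · 125 = 125 (Konheim–Weiss)
E.g. (2,2,1,1) → sorted (1,1,2,2): b_i ≤ i ∀i, a PF.

125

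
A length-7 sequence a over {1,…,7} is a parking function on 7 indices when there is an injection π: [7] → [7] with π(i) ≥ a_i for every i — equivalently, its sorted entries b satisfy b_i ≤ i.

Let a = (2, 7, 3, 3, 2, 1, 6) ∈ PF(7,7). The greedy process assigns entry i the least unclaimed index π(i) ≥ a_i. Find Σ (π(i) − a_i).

Σπ = 28 ({1..7} each once); Σa = 2+7+3+3+2+1+6 = 24; disp = 28−24 = 4.

4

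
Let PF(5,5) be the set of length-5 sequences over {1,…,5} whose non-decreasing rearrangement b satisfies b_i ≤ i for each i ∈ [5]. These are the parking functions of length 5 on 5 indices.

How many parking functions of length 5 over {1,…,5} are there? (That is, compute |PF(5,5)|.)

1296

#PF = (5−5+1)·(5+1)^(5−1) = 1·1296 = 1296 [KW]
One tuple (4,2,5,1,1) → sorted (1,1,2,4,5): b_i ≤ i ∀i, a PF.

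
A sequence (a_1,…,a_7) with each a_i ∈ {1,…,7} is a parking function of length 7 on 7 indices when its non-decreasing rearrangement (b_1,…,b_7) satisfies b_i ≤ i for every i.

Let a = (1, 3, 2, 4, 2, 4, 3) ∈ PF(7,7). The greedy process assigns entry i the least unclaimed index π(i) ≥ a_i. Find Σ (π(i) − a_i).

Σπ = 7·8/2 = 28 (π permutes [7]); Σa = 1+3+2+4+2+4+3 = 19; disp = 28−19 = 9.

9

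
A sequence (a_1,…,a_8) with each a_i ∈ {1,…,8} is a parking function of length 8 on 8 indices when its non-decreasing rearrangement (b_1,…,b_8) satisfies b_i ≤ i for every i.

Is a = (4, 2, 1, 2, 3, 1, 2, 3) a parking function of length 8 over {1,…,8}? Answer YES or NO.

YES

Order a: b = (1, 1, 2, 2, 2, 3, 3, 4).
  b_1=1 ≤ 1
  b_2=1 ≤ 2
  b_3=2 ≤ 3
  b_4=2 ≤ 4
  b_5=2 ≤ 5
  b_6=3 ≤ 6
  b_7=3 ≤ 7
  b_8=4 ≤ 8
All bounds hold ⇒ YES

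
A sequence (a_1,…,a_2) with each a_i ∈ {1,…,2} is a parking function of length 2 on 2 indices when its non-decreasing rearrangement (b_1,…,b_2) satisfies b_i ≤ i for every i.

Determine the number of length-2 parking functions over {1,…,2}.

|PF(2,2)| = (2−2+1)·(2+1)^(2−1) = 1×3 = 3 (Pollak)
One tuple (1,1) → sorted (1,1): b_i ≤ i ∀i, a PF.

3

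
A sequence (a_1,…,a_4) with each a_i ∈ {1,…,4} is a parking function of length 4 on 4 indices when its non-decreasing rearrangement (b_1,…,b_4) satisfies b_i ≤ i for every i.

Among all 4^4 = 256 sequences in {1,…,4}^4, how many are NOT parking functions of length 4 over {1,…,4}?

131

|PF| = (5−4)·5^(4−1) = 1×125 = 125 (Konheim–Weiss)
E.g. (3,4,4,3) → sorted (3,3,4,4): b_1=3>1, not a PF.
4^4 − 125 = 256 − 125 = 131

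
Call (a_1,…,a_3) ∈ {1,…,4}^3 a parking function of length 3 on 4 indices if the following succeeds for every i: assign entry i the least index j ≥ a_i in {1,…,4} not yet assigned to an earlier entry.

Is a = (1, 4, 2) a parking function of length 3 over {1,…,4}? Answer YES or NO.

YES

Order a: b = (1, 2, 4).
  b_1=1 ≤ 2
  b_2=2 ≤ 3
  b_3=4 ≤ 4
All bounds hold ⇒ YES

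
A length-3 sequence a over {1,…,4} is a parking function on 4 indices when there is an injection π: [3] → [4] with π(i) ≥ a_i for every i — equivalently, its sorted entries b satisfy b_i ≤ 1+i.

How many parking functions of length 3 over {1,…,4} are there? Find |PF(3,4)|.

|PF(3,4)| = 2·5^2 = 2 · 25 = 50
E.g. (4,3,1) → sorted (1,3,4): b_i ≤ 1+i ∀i, a PF.

50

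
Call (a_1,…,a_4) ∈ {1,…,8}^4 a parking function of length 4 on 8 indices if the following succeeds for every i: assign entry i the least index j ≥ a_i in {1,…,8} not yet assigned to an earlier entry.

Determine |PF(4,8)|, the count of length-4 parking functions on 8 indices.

|PF| = (8−4+1)·(8+1)^(4−1) = 5×729 = 3645 (Pollak)
Check (8,3,5,7) → sorted (3,5,7,8): b_i ≤ 4+i ∀i, a PF.

3645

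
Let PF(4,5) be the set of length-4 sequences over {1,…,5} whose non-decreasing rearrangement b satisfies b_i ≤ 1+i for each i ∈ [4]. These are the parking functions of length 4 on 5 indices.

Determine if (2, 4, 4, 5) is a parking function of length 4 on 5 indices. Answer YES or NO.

NO

Sorted: b = (2, 4, 4, 5).
  b_1=2 ≤ 2
  b_2=4 > 3
  fails at i=2 ⇒ NO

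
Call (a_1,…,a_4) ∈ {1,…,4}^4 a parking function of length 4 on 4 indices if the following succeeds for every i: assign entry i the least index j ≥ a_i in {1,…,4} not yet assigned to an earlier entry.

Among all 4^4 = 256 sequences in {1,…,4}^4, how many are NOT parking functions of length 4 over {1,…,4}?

|PF| = 1·5^3 = 1×125 = 125 [KW]
Example (4,4,4,4) → sorted (4,4,4,4): b_1=4>1, not a PF.
4^4 − 125 = 256 − 125 = 131

131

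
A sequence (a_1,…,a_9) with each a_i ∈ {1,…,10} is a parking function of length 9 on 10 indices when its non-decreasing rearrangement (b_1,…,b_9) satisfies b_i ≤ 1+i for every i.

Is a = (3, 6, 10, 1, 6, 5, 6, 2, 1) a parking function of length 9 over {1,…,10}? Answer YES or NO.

Rearranged: b = (1, 1, 2, 3, 5, 6, 6, 6, 10).
  b_1=1 ≤ 2
  b_2=1 ≤ 3
  b_3=2 ≤ 4
  b_4=3 ≤ 5
  b_5=5 ≤ 6
  b_6=6 ≤ 7
  b_7=6 ≤ 8
  b_8=6 ≤ 9
  b_9=10 ≤ 10
All bounds hold ⇒ YES

YES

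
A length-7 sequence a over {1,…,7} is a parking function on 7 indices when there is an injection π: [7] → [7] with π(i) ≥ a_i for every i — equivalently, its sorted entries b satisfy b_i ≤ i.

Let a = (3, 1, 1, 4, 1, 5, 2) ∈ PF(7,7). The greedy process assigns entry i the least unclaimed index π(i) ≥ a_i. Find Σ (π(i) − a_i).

11

Σπ = 28 ({1..7} each once); Σa = 3+1+1+4+1+5+2 = 17; disp = 28−17 = 11.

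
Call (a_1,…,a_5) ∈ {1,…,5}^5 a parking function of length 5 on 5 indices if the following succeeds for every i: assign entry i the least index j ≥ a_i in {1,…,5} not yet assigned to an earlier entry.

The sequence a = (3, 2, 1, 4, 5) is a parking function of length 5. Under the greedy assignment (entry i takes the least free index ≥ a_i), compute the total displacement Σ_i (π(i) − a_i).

0

Σπ(i) = 1+…+5 = 15; Σa = 3+2+1+4+5 = 15; disp = 15−15 = 0.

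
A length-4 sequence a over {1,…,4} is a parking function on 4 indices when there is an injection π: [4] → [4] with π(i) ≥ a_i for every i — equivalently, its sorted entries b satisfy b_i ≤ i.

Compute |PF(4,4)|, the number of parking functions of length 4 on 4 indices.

125

Count = 1·5^3 = 1·125 = 125 (Pollak)
E.g. (1,1,1,4) → sorted (1,1,1,4): b_i ≤ i ∀i, a PF.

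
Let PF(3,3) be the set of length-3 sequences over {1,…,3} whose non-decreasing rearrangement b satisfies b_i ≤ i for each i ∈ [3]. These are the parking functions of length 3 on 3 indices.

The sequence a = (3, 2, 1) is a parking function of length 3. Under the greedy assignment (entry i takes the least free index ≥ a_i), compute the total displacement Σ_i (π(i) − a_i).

0

Σπ = 6 ({1..3} each once); Σa = 3+2+1 = 6; disp = 6−6 = 0.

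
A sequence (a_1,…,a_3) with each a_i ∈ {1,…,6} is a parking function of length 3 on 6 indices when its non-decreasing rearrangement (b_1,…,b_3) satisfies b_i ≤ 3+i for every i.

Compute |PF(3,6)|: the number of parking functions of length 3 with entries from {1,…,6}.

Count = (6−3+1)·(6+1)^(3−1) = 4 · 49 = 196 (Konheim–Weiss)
Check (2,1,4) → sorted (1,2,4): b_i ≤ 3+i ∀i, a PF.

196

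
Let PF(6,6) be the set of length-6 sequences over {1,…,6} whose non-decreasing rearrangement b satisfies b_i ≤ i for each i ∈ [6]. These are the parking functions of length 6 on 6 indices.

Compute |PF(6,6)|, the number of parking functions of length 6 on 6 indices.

16807

|PF| = 1·7^5 = 1 · 16807 = 16807 (Pollak)
One tuple (5,5,4,1,2,3) → sorted (1,2,3,4,5,5): b_i ≤ i ∀i, a PF.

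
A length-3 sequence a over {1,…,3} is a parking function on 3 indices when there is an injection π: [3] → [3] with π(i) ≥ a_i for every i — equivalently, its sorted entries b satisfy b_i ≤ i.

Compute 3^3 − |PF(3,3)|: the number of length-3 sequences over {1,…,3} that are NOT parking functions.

|PF| = (4−3)·4^(3−1) = 1 · 16 = 16
One tuple (3,2,3) → sorted (2,3,3): b_1=2>1, not a PF.
Total 27; non-PF = 27−16 = 11

11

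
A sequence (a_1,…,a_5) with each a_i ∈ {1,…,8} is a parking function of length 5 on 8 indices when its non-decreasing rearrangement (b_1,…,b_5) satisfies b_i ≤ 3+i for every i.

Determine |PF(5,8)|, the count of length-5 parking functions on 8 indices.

26244

Count = (9−5)·9^(5−1) = 4 · 6561 = 26244 [KW]
Check (5,7,5,6,3) → sorted (3,5,5,6,7): b_i ≤ 3+i ∀i, a PF.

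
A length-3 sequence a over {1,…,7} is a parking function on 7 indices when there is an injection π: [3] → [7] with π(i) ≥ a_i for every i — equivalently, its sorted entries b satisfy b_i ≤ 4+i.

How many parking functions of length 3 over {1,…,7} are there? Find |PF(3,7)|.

Count = (8−3)·8^(3−1) = 5·64 = 320 (Pollak)
E.g. (4,3,2) → sorted (2,3,4): b_i ≤ 4+i ∀i, a PF.

320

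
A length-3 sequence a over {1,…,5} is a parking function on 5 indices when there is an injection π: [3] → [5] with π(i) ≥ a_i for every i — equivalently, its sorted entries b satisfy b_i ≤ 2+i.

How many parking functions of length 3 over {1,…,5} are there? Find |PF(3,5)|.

108

|PF| = (5+1−3)·(5+1)^{3−1} = 3×36 = 108 [KW]
Check (3,1,5) → sorted (1,3,5): b_i ≤ 2+i ∀i, a PF.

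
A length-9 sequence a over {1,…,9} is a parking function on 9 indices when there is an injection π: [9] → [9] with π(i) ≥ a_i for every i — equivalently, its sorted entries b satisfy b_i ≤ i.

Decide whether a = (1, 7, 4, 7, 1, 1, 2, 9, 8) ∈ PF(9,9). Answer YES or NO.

Sorted: b = (1, 1, 1, 2, 4, 7, 7, 8, 9).
  b_1=1 ≤ 1
  b_2=1 ≤ 2
  b_3=1 ≤ 3
  b_4=2 ≤ 4
  b_5=4 ≤ 5
  b_6=7 > 6
  fails at i=6 ⇒ NO

NO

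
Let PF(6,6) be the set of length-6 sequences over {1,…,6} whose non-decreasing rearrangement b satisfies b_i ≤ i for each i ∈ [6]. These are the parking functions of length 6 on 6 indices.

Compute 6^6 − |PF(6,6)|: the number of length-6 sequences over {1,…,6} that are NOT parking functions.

29849

|PF(6,6)| = 1·7^5 = 1 · 16807 = 16807 (Pollak)
Example (3,4,2,4,5,5) → sorted (2,3,4,4,5,5): b_1=2>1, not a PF.
So 46656 − 16807 = 29849 fail.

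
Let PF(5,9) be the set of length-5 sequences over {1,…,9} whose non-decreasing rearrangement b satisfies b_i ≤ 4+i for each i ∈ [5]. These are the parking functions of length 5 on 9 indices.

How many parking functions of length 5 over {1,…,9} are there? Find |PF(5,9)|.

50000

|PF| = (10−5)·10^(5−1) = 5×10000 = 50000 (Pollak)
One tuple (9,8,3,7,3) → sorted (3,3,7,8,9): b_i ≤ 4+i ∀i, a PF.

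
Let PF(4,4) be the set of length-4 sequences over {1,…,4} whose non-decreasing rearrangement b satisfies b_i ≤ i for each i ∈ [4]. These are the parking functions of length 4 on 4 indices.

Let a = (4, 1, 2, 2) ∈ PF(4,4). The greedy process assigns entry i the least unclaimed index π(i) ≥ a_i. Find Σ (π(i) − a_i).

1

Σπ = 4·5/2 = 10 (π permutes [4]); Σa = 4+1+2+2 = 9; disp = 10−9 = 1.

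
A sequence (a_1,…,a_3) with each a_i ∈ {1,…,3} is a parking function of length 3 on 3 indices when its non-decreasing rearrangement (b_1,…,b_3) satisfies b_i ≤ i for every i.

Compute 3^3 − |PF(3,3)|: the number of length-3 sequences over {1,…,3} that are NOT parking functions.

11

|PF(3,3)| = (3+1−3)·(3+1)^{3−1} = 1 · 16 = 16 [KW]
Check (3,1,3) → sorted (1,3,3): b_2=3>2, not a PF.
So 27 − 16 = 11 fail.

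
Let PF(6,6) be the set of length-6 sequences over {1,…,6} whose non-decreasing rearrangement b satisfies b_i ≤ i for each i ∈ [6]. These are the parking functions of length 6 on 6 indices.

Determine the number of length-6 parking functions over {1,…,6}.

#PF = (7−6)·7^(6−1) = 1 · 16807 = 16807 [KW]
Example (4,2,4,3,3,1) → sorted (1,2,3,3,4,4): b_i ≤ i ∀i, a PF.

16807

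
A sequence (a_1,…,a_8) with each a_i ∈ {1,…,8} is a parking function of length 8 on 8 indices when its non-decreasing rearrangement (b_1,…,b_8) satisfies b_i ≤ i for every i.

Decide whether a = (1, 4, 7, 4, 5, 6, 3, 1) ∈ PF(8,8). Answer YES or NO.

Rearranged: b = (1, 1, 3, 4, 4, 5, 6, 7).
  b_1=1 ≤ 1
  b_2=1 ≤ 2
  b_3=3 ≤ 3
  b_4=4 ≤ 4
  b_5=4 ≤ 5
  b_6=5 ≤ 6
  b_7=6 ≤ 7
  b_8=7 ≤ 8
All bounds hold ⇒ YES

YES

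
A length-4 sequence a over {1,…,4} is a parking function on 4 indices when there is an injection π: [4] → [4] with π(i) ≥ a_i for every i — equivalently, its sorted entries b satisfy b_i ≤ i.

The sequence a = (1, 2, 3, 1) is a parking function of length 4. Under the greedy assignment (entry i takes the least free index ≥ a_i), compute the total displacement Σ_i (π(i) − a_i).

Σπ(i) = 1+…+4 = 10; Σa = 1+2+3+1 = 7; disp = 10−7 = 3.

3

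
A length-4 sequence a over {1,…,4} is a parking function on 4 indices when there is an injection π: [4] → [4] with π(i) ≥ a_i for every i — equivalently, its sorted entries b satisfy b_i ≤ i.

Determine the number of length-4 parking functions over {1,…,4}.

|PF| = (4−4+1)·(4+1)^(4−1) = 1·125 = 125 (Konheim–Weiss)
One tuple (2,4,3,1) → sorted (1,2,3,4): b_i ≤ i ∀i, a PF.

125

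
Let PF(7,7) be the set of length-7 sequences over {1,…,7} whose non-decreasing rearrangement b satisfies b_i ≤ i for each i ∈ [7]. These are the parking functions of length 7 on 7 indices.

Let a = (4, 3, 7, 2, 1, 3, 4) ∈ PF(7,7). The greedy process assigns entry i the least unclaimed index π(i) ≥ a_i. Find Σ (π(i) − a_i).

4

Σπ = 28 ({1..7} each once); Σa = 4+3+7+2+1+3+4 = 24; disp = 28−24 = 4.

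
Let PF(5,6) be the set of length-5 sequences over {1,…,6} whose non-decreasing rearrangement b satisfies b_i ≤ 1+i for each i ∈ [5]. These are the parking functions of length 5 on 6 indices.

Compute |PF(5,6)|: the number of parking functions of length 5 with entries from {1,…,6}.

#PF = (6−5+1)·(6+1)^(5−1) = 2·2401 = 4802
One tuple (2,3,2,6,1) → sorted (1,2,2,3,6): b_i ≤ 1+i ∀i, a PF.

4802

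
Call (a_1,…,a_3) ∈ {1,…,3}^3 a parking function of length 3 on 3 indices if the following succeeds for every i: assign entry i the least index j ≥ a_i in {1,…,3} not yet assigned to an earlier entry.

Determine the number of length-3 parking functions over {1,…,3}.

Count = (4−3)·4^(3−1) = 1·16 = 16
E.g. (2,1,3) → sorted (1,2,3): b_i ≤ i ∀i, a PF.

16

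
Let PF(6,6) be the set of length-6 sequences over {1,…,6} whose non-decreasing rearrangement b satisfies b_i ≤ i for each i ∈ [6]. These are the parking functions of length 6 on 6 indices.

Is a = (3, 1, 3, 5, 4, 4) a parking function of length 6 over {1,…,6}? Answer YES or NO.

NO

Sorted: b = (1, 3, 3, 4, 4, 5).
  b_1=1 ≤ 1
  b_2=3 > 2
  fails at i=2 ⇒ NO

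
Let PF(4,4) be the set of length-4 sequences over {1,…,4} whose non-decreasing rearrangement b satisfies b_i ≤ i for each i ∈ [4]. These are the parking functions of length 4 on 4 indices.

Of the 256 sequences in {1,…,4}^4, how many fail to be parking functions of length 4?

131

|PF| = 1·5^3 = 1 · 125 = 125 (Konheim–Weiss)
Example (4,3,4,1) → sorted (1,3,4,4): b_2=3>2, not a PF.
4^4 − 125 = 256 − 125 = 131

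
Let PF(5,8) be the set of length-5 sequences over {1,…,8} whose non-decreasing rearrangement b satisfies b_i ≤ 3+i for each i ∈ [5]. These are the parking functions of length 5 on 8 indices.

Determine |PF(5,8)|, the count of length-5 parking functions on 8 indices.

#PF = (8−5+1)·(8+1)^(5−1) = 4 · 6561 = 26244 (Pollak)
Check (7,3,7,4,6) → sorted (3,4,6,7,7): b_i ≤ 3+i ∀i, a PF.

26244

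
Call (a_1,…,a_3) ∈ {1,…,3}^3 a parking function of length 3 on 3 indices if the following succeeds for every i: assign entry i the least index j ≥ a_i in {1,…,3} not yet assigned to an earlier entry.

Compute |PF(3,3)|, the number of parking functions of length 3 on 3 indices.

16

|PF(3,3)| = 1·4^2 = 1 · 16 = 16
E.g. (1,1,3) → sorted (1,1,3): b_i ≤ i ∀i, a PF.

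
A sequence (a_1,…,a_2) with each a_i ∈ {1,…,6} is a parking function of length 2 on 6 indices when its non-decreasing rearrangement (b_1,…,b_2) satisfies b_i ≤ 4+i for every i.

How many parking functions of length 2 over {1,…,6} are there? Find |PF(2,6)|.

|PF(2,6)| = (7−2)·7^(2−1) = 5 · 7 = 35 (Konheim–Weiss)
One tuple (6,2) → sorted (2,6): b_i ≤ 4+i ∀i, a PF.

35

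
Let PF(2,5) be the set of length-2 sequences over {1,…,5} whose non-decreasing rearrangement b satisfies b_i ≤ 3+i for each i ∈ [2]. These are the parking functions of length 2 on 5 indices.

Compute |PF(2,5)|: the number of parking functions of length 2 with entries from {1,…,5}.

24

|PF(2,5)| = 4·6^1 = 4·6 = 24
Example (3,3) → sorted (3,3): b_i ≤ 3+i ∀i, a PF.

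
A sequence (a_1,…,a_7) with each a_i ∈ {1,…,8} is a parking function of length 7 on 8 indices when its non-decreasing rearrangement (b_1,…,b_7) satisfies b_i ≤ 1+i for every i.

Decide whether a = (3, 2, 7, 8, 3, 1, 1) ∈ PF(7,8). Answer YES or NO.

Rearranged: b = (1, 1, 2, 3, 3, 7, 8).
  b_1=1 ≤ 2
  b_2=1 ≤ 3
  b_3=2 ≤ 4
  b_4=3 ≤ 5
  b_5=3 ≤ 6
  b_6=7 ≤ 7
  b_7=8 ≤ 8
All bounds hold ⇒ YES

YES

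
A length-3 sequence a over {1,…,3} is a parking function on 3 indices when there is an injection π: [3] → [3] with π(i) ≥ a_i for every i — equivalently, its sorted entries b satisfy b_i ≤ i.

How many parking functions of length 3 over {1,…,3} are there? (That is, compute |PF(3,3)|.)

16

Count = (4−3)·4^(3−1) = 1 · 16 = 16
Example (1,3,1) → sorted (1,1,3): b_i ≤ i ∀i, a PF.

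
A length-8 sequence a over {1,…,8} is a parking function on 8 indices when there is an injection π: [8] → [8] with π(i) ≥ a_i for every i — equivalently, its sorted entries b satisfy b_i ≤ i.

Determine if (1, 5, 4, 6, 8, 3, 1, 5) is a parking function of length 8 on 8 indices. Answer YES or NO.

YES

Order a: b = (1, 1, 3, 4, 5, 5, 6, 8).
  b_1=1 ≤ 1
  b_2=1 ≤ 2
  b_3=3 ≤ 3
  b_4=4 ≤ 4
  b_5=5 ≤ 5
  b_6=5 ≤ 6
  b_7=6 ≤ 7
  b_8=8 ≤ 8
All bounds hold ⇒ YES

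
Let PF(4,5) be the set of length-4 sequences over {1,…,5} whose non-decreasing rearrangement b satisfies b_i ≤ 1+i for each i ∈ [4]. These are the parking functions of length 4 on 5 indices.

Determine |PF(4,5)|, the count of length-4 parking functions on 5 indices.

Count = 2·6^3 = 2×216 = 432 [KW]
Example (3,5,2,3) → sorted (2,3,3,5): b_i ≤ 1+i ∀i, a PF.

432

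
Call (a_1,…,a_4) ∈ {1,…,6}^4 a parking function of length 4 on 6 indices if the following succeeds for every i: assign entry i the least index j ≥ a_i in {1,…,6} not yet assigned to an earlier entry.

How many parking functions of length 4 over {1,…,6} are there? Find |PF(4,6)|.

1029

Count = (6+1−4)·(6+1)^{4−1} = 3×343 = 1029 (Konheim–Weiss)
Example (4,3,5,6) → sorted (3,4,5,6): b_i ≤ 2+i ∀i, a PF.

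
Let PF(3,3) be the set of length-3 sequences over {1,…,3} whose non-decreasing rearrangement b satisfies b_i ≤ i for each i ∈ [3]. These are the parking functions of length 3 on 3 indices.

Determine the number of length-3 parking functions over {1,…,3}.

16

|PF(3,3)| = (3+1−3)·(3+1)^{3−1} = 1 · 16 = 16 (Pollak)
Check (1,1,1) → sorted (1,1,1): b_i ≤ i ∀i, a PF.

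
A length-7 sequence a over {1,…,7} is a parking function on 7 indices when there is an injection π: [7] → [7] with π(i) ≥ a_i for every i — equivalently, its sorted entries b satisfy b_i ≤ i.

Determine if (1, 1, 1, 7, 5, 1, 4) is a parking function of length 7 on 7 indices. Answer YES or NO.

YES

Sorted: b = (1, 1, 1, 1, 4, 5, 7).
  b_1=1 ≤ 1
  b_2=1 ≤ 2
  b_3=1 ≤ 3
  b_4=1 ≤ 4
  b_5=4 ≤ 5
  b_6=5 ≤ 6
  b_7=7 ≤ 7
All bounds hold ⇒ YES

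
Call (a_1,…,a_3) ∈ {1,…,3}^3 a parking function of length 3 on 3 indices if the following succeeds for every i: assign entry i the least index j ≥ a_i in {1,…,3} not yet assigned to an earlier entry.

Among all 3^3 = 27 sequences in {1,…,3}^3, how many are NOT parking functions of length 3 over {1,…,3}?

|PF(3,3)| = (3+1−3)·(3+1)^{3−1} = 1 · 16 = 16 [KW]
E.g. (3,3,3) → sorted (3,3,3): b_1=3>1, not a PF.
Total 27; non-PF = 27−16 = 11

11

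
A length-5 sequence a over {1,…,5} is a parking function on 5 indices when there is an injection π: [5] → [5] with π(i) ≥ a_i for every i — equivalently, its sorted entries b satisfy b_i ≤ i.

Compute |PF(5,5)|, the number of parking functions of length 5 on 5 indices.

1296

|PF| = (5−5+1)·(5+1)^(5−1) = 1·1296 = 1296 (Pollak)
Example (1,3,2,2,2) → sorted (1,2,2,2,3): b_i ≤ i ∀i, a PF.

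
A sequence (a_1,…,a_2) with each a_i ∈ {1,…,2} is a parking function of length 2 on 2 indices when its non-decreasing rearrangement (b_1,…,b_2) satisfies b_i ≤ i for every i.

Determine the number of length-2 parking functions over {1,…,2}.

3

Count = (2−2+1)·(2+1)^(2−1) = 1 · 3 = 3
One tuple (1,1) → sorted (1,1): b_i ≤ i ∀i, a PF.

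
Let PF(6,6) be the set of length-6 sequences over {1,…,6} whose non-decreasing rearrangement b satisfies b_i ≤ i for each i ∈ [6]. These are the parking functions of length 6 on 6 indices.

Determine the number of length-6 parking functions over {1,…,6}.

16807

|PF(6,6)| = (6−6+1)·(6+1)^(6−1) = 1 · 16807 = 16807 (Pollak)
Check (4,5,1,1,3,2) → sorted (1,1,2,3,4,5): b_i ≤ i ∀i, a PF.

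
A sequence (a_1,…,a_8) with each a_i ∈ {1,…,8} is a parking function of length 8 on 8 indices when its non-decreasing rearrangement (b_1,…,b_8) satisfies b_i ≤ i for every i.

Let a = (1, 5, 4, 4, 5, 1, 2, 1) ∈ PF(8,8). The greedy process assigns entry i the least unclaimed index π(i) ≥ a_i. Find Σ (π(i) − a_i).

Σπ = 36 ({1..8} each once); Σa = 1+5+4+4+5+1+2+1 = 23; disp = 36−23 = 13.

13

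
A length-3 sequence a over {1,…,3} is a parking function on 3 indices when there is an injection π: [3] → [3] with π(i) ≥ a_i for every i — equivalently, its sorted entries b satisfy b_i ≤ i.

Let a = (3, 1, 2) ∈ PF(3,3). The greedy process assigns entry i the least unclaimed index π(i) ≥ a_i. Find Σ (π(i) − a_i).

Σπ(i) = 1+…+3 = 6; Σa = 3+1+2 = 6; disp = 6−6 = 0.

0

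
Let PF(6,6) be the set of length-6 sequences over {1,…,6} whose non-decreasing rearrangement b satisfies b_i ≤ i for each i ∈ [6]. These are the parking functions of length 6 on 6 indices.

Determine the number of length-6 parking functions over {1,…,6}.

16807

#PF = 1·7^5 = 1×16807 = 16807 (Konheim–Weiss)
One tuple (5,1,2,1,1,2) → sorted (1,1,1,2,2,5): b_i ≤ i ∀i, a PF.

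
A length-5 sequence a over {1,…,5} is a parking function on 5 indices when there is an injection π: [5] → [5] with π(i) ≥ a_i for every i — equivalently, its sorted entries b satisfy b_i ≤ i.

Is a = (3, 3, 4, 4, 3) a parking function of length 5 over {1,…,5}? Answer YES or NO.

NO

Sorted: b = (3, 3, 3, 4, 4).
  b_1=3 > 1
  fails at i=1 ⇒ NO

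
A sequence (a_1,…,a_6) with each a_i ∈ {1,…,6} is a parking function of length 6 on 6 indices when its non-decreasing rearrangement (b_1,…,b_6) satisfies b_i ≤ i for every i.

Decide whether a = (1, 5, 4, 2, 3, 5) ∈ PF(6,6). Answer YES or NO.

Rearranged: b = (1, 2, 3, 4, 5, 5).
  b_1=1 ≤ 1
  b_2=2 ≤ 2
  b_3=3 ≤ 3
  b_4=4 ≤ 4
  b_5=5 ≤ 5
  b_6=5 ≤ 6
All bounds hold ⇒ YES

YES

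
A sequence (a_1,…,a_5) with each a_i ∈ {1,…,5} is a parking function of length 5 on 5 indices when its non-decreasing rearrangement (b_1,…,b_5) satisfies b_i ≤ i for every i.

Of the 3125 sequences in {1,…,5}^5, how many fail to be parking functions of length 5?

|PF(5,5)| = (5+1−5)·(5+1)^{5−1} = 1 · 1296 = 1296 (Konheim–Weiss)
One tuple (5,5,1,2,4) → sorted (1,2,4,5,5): b_3=4>3, not a PF.
Total 3125; non-PF = 3125−1296 = 1829

1829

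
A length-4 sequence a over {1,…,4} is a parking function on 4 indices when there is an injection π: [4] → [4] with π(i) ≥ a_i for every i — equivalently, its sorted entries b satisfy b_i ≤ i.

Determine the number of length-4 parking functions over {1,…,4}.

125

|PF| = 1·5^3 = 1×125 = 125 (Konheim–Weiss)
One tuple (3,1,1,3) → sorted (1,1,3,3): b_i ≤ i ∀i, a PF.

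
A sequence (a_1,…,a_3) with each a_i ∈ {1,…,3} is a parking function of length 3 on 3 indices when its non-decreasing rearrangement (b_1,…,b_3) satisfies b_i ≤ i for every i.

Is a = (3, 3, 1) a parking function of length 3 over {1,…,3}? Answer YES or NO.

NO

Order a: b = (1, 3, 3).
  b_1=1 ≤ 1
  b_2=3 > 2
  fails at i=2 ⇒ NO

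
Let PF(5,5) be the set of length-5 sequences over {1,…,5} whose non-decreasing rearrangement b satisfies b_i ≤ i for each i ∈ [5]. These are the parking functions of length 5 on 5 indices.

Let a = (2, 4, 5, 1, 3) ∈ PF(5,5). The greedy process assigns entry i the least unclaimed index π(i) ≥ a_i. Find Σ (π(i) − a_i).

0

Σπ(i) = 1+…+5 = 15; Σa = 2+4+5+1+3 = 15; disp = 15−15 = 0.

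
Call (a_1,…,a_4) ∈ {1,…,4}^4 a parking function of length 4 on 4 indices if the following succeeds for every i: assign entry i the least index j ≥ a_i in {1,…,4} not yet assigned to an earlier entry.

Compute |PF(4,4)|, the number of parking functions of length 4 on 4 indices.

125

|PF(4,4)| = (4+1−4)·(4+1)^{4−1} = 1 · 125 = 125 (Konheim–Weiss)
Check (1,3,4,2) → sorted (1,2,3,4): b_i ≤ i ∀i, a PF.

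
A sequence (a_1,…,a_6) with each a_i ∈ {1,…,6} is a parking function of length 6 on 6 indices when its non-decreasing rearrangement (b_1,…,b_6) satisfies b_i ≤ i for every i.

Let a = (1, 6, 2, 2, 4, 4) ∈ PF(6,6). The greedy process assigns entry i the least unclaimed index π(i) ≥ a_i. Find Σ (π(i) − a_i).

Σπ = 6·7/2 = 21 (π permutes [6]); Σa = 1+6+2+2+4+4 = 19; disp = 21−19 = 2.

2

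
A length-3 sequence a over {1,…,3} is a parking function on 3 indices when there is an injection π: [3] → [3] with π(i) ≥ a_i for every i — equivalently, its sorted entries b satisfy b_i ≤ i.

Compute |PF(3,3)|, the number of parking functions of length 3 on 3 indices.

16

|PF| = (4−3)·4^(3−1) = 1×16 = 16 (Pollak)
E.g. (3,2,1) → sorted (1,2,3): b_i ≤ i ∀i, a PF.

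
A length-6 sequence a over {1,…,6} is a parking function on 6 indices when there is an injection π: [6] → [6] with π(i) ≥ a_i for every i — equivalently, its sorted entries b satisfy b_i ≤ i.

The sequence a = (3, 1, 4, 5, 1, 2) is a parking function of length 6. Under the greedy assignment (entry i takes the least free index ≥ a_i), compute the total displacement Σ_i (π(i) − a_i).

5

Σπ = 21 ({1..6} each once); Σa = 3+1+4+5+1+2 = 16; disp = 21−16 = 5.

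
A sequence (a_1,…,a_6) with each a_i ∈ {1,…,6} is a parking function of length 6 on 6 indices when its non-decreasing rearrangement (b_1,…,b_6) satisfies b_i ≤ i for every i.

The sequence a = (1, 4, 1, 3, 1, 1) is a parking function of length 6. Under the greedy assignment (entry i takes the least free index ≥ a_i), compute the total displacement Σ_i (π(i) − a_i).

Σπ = 6·7/2 = 21 (π permutes [6]); Σa = 1+4+1+3+1+1 = 11; disp = 21−11 = 10.

10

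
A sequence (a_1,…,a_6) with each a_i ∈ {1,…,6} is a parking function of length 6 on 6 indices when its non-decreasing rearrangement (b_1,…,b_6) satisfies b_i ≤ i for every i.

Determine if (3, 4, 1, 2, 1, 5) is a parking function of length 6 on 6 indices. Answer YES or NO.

Order a: b = (1, 1, 2, 3, 4, 5).
  b_1=1 ≤ 1
  b_2=1 ≤ 2
  b_3=2 ≤ 3
  b_4=3 ≤ 4
  b_5=4 ≤ 5
  b_6=5 ≤ 6
All bounds hold ⇒ YES

YES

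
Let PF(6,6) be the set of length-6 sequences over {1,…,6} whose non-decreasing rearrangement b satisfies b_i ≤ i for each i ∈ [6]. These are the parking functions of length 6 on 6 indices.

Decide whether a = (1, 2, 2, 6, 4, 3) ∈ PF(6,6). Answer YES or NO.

Order a: b = (1, 2, 2, 3, 4, 6).
  b_1=1 ≤ 1
  b_2=2 ≤ 2
  b_3=2 ≤ 3
  b_4=3 ≤ 4
  b_5=4 ≤ 5
  b_6=6 ≤ 6
All bounds hold ⇒ YES

YES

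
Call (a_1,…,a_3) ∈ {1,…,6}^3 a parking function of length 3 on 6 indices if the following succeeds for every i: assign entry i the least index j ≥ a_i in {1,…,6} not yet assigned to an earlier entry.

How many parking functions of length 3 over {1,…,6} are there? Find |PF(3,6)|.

#PF = (7−3)·7^(3−1) = 4×49 = 196 [KW]
One tuple (4,2,6) → sorted (2,4,6): b_i ≤ 3+i ∀i, a PF.

196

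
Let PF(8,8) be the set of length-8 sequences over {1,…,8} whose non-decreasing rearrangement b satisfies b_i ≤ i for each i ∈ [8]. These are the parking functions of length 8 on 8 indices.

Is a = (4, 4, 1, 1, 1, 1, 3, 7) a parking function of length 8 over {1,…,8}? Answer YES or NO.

Rearranged: b = (1, 1, 1, 1, 3, 4, 4, 7).
  b_1=1 ≤ 1
  b_2=1 ≤ 2
  b_3=1 ≤ 3
  b_4=1 ≤ 4
  b_5=3 ≤ 5
  b_6=4 ≤ 6
  b_7=4 ≤ 7
  b_8=7 ≤ 8
All bounds hold ⇒ YES

YES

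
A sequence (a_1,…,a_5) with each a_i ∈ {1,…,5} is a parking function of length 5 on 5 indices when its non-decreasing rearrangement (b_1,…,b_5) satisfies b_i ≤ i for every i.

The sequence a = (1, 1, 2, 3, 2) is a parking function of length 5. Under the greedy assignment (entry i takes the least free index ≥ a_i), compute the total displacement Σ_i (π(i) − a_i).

Σπ = 5·6/2 = 15 (π permutes [5]); Σa = 1+1+2+3+2 = 9; disp = 15−9 = 6.

6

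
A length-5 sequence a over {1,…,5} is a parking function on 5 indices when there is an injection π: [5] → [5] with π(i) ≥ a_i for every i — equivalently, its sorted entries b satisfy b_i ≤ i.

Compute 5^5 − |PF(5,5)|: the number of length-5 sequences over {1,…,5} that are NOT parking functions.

#PF = (6−5)·6^(5−1) = 1×1296 = 1296 (Pollak)
One tuple (1,5,5,5,4) → sorted (1,4,5,5,5): b_2=4>2, not a PF.
So 3125 − 1296 = 1829 fail.

1829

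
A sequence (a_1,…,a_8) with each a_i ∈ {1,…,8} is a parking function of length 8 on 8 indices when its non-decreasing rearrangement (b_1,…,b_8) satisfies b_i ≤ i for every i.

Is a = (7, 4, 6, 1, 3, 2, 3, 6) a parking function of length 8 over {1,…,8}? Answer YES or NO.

YES

Sorted: b = (1, 2, 3, 3, 4, 6, 6, 7).
  b_1=1 ≤ 1
  b_2=2 ≤ 2
  b_3=3 ≤ 3
  b_4=3 ≤ 4
  b_5=4 ≤ 5
  b_6=6 ≤ 6
  b_7=6 ≤ 7
  b_8=7 ≤ 8
All bounds hold ⇒ YES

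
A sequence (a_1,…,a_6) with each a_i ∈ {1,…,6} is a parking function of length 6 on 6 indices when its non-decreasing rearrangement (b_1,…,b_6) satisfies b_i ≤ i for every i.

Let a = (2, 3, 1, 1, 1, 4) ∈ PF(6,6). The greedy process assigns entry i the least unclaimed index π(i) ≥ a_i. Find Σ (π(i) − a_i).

Σπ = 21 ({1..6} each once); Σa = 2+3+1+1+1+4 = 12; disp = 21−12 = 9.

9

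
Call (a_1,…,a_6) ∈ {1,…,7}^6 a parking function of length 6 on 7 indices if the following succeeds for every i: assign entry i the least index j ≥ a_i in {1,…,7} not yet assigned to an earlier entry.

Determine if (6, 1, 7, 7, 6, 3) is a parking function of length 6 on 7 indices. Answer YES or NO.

Sorted: b = (1, 3, 6, 6, 7, 7).
  b_1=1 ≤ 2
  b_2=3 ≤ 3
  b_3=6 > 4
  fails at i=3 ⇒ NO

NO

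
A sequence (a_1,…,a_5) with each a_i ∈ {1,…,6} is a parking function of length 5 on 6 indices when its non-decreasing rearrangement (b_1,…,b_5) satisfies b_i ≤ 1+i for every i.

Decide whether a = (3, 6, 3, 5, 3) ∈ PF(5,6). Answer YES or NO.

NO

Sorted: b = (3, 3, 3, 5, 6).
  b_1=3 > 2
  fails at i=1 ⇒ NO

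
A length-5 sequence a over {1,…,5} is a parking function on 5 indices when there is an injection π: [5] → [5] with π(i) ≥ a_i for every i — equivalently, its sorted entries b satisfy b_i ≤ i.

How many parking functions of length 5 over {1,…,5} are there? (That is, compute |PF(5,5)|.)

1296

#PF = (5+1−5)·(5+1)^{5−1} = 1×1296 = 1296
One tuple (1,5,1,3,4) → sorted (1,1,3,4,5): b_i ≤ i ∀i, a PF.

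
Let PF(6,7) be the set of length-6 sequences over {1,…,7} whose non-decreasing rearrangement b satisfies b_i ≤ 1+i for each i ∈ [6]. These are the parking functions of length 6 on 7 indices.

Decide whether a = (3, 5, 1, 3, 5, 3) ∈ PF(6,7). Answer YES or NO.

YES

Sorted: b = (1, 3, 3, 3, 5, 5).
  b_1=1 ≤ 2
  b_2=3 ≤ 3
  b_3=3 ≤ 4
  b_4=3 ≤ 5
  b_5=5 ≤ 6
  b_6=5 ≤ 7
All bounds hold ⇒ YES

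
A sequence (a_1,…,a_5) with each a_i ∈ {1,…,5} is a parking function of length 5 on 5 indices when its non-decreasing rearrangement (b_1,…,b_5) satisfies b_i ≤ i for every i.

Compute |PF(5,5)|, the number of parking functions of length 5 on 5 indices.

#PF = (6−5)·6^(5−1) = 1·1296 = 1296 (Pollak)
E.g. (1,4,4,2,3) → sorted (1,2,3,4,4): b_i ≤ i ∀i, a PF.

1296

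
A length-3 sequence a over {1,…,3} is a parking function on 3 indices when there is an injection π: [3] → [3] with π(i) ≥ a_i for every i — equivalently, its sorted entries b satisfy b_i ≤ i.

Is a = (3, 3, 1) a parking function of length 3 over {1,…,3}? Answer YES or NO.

NO

Rearranged: b = (1, 3, 3).
  b_1=1 ≤ 1
  b_2=3 > 2
  fails at i=2 ⇒ NO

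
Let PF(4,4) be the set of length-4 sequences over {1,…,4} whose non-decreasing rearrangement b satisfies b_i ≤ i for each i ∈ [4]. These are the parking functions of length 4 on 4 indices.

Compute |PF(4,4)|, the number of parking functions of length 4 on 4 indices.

|PF| = (4+1−4)·(4+1)^{4−1} = 1 · 125 = 125 [KW]
E.g. (2,4,2,1) → sorted (1,2,2,4): b_i ≤ i ∀i, a PF.

125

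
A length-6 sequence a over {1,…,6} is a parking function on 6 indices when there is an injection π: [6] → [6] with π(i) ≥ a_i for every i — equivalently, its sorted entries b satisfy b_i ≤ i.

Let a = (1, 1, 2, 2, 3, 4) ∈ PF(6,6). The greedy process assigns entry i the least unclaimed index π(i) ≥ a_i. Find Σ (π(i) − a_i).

Σπ(i) = 1+…+6 = 21; Σa = 1+1+2+2+3+4 = 13; disp = 21−13 = 8.

8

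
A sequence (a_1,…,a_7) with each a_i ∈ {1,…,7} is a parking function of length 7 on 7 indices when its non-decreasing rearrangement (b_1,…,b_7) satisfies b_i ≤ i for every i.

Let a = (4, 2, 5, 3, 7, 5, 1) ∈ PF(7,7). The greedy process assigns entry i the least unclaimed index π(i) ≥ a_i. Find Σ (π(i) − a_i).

Σπ(i) = 1+…+7 = 28; Σa = 4+2+5+3+7+5+1 = 27; disp = 28−27 = 1.

1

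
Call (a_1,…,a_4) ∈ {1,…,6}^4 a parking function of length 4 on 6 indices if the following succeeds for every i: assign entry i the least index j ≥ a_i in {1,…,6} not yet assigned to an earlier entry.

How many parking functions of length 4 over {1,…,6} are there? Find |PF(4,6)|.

1029

|PF| = (6+1−4)·(6+1)^{4−1} = 3 · 343 = 1029
Example (4,6,2,1) → sorted (1,2,4,6): b_i ≤ 2+i ∀i, a PF.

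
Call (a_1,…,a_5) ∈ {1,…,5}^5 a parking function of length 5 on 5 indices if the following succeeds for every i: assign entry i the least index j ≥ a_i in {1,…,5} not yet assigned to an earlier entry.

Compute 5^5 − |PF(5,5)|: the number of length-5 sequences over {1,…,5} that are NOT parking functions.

#PF = (5+1−5)·(5+1)^{5−1} = 1×1296 = 1296 (Pollak)
E.g. (4,2,4,1,5) → sorted (1,2,4,4,5): b_3=4>3, not a PF.
So 3125 − 1296 = 1829 fail.

1829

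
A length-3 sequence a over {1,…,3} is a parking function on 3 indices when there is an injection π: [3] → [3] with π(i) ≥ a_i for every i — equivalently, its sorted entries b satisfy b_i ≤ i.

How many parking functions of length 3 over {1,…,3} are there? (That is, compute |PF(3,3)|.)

16

|PF(3,3)| = (4−3)·4^(3−1) = 1·16 = 16 [KW]
One tuple (3,2,1) → sorted (1,2,3): b_i ≤ i ∀i, a PF.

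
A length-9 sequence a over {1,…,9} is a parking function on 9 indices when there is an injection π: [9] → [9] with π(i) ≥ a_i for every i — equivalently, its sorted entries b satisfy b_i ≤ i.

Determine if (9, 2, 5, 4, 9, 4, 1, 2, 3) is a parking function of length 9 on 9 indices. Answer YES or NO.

NO

Order a: b = (1, 2, 2, 3, 4, 4, 5, 9, 9).
  b_1=1 ≤ 1
  b_2=2 ≤ 2
  b_3=2 ≤ 3
  b_4=3 ≤ 4
  b_5=4 ≤ 5
  b_6=4 ≤ 6
  b_7=5 ≤ 7
  b_8=9 > 8
  fails at i=8 ⇒ NO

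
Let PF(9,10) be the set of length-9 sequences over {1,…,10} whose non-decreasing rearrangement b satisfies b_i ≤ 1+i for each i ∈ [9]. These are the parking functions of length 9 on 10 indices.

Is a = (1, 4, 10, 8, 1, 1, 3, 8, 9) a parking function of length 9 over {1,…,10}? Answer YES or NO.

Order a: b = (1, 1, 1, 3, 4, 8, 8, 9, 10).
  b_1=1 ≤ 2
  b_2=1 ≤ 3
  b_3=1 ≤ 4
  b_4=3 ≤ 5
  b_5=4 ≤ 6
  b_6=8 > 7
  fails at i=6 ⇒ NO

NO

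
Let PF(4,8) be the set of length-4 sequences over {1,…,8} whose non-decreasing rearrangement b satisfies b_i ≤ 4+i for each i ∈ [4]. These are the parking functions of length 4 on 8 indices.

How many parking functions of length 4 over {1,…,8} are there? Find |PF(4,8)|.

|PF| = 5·9^3 = 5×729 = 3645 (Konheim–Weiss)
One tuple (1,5,3,8) → sorted (1,3,5,8): b_i ≤ 4+i ∀i, a PF.

3645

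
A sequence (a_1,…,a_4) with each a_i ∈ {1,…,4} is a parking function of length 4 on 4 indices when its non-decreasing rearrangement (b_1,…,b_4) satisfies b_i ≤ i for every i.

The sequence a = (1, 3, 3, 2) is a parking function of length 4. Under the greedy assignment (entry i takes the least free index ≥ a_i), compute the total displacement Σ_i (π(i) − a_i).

Σπ = 4·5/2 = 10 (π permutes [4]); Σa = 1+3+3+2 = 9; disp = 10−9 = 1.

1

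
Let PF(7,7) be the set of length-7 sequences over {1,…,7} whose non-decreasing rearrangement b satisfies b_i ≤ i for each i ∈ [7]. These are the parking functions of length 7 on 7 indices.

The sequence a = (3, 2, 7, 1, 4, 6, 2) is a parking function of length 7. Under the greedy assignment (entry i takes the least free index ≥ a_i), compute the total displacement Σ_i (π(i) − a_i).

3

Σπ(i) = 1+…+7 = 28; Σa = 3+2+7+1+4+6+2 = 25; disp = 28−25 = 3.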